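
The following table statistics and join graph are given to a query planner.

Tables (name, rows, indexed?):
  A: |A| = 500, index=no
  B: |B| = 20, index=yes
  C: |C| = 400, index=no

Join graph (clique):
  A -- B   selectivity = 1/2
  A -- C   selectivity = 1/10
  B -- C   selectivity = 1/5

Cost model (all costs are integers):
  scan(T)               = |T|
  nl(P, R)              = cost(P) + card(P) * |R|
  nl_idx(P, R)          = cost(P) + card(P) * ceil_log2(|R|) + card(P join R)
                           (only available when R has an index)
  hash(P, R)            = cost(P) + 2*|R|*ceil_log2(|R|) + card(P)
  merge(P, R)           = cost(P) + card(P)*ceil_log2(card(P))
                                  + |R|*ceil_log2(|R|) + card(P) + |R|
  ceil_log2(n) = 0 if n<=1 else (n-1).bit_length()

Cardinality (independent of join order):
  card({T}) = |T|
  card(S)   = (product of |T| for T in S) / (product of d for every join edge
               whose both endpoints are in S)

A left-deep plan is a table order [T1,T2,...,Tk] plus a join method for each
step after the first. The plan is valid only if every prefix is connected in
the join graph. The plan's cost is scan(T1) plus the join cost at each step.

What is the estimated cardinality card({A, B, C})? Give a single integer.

40000

Tables in S: A(500), B(20), C(400)
Edges inside S: A-B(d=2), A-C(d=10), B-C(d=5)
numerator = 500 * 20 * 400 = 4000000
denominator = 2 * 10 * 5 = 100
card(S) = 4000000 / 100 = 40000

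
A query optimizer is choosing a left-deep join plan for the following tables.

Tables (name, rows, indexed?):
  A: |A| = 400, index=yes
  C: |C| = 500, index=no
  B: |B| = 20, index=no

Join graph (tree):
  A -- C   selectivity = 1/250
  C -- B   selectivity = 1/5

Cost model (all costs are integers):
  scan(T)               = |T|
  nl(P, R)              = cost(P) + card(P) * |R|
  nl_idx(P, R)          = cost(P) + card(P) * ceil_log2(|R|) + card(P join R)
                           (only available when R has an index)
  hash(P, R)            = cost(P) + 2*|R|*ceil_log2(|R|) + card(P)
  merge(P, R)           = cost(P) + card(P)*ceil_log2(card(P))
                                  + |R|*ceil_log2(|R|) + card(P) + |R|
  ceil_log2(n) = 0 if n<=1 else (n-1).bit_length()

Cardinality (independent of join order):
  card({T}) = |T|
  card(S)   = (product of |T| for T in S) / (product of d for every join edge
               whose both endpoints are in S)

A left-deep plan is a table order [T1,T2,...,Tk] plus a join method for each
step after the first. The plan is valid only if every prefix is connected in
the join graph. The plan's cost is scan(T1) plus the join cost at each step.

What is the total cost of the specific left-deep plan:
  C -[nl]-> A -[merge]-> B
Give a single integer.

step 1: scan C: cost=500, card=500
step 2: join A via nl
    card(P join A) = 500*400/(250) = 800
    cost = 500 + 500*400 = 200500
step 3: join B via merge
    card(P join B) = 800*20/(5) = 3200
    cost = 200500 + 800*10 + 20*5 + 800 + 20 = 209420

209420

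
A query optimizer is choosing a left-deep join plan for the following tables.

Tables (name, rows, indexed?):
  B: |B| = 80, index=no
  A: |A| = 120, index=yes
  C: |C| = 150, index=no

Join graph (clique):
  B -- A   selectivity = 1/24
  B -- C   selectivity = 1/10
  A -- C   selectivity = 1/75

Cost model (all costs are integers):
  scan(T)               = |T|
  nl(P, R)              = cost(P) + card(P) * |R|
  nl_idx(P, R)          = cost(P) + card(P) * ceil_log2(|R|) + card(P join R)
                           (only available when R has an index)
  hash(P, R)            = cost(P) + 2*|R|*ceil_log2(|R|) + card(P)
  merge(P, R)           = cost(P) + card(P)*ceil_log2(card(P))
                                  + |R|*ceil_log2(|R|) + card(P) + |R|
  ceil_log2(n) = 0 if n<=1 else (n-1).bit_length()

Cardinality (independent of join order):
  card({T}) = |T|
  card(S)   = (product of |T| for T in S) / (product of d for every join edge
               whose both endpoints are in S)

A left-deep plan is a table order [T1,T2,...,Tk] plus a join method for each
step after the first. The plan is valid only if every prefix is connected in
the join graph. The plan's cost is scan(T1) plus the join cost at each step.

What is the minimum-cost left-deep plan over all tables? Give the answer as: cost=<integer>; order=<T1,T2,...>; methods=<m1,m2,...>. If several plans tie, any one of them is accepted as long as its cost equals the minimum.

Selinger DP (subsets sized 1..n):
  {B}: scan cost=80, card=80
  {A}: scan cost=120, card=120
  {C}: scan cost=150, card=150
  {AB}: card=400; try (A,nl_idx)→1040, (B,hash)→1360, (A,merge)→1680, (B,merge)→1720, (A,hash)→1840, (A,nl)→9680 …(+1); best=1040 via (A,nl_idx)
  {BC}: card=1200; try (B,hash)→1420, (C,merge)→2070, (B,merge)→2140, (C,hash)→2560, (C,nl)→12080, (B,nl)→12150; best=1420 via (B,hash)
  {AC}: card=240; try (A,nl_idx)→1440, (A,hash)→1980, (C,merge)→2430, (A,merge)→2460, (C,hash)→2640, (C,nl)→18120 …(+1); best=1440 via (A,nl_idx)
  {ABC}: card=80; try (B,hash)→2800, (C,hash)→3840, (B,merge)→4240, (A,hash)→4300, (C,merge)→6390, (A,nl_idx)→9900 …(+4); best=2800 via (B,hash)

cost=2800; order=C,A,B; methods=nl_idx,hash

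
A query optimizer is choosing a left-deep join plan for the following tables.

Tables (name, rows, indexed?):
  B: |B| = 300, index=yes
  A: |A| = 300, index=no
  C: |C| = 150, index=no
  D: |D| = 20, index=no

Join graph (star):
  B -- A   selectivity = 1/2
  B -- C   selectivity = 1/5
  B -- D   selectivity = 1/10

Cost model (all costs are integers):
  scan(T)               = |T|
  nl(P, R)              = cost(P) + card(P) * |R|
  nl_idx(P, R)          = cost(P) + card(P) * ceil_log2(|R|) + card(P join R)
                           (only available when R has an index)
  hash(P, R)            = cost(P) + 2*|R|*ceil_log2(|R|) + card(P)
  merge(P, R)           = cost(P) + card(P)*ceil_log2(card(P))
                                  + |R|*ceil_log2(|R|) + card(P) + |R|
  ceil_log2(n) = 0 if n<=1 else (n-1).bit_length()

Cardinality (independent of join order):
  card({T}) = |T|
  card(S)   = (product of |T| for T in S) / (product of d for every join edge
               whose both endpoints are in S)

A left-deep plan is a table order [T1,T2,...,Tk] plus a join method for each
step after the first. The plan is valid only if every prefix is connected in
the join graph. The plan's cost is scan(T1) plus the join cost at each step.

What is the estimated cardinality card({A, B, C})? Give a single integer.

Tables in S: A(300), B(300), C(150)
Edges inside S: B-A(d=2), B-C(d=5)
numerator = 300 * 300 * 150 = 13500000
denominator = 2 * 5 = 10
card(S) = 13500000 / 10 = 1350000

1350000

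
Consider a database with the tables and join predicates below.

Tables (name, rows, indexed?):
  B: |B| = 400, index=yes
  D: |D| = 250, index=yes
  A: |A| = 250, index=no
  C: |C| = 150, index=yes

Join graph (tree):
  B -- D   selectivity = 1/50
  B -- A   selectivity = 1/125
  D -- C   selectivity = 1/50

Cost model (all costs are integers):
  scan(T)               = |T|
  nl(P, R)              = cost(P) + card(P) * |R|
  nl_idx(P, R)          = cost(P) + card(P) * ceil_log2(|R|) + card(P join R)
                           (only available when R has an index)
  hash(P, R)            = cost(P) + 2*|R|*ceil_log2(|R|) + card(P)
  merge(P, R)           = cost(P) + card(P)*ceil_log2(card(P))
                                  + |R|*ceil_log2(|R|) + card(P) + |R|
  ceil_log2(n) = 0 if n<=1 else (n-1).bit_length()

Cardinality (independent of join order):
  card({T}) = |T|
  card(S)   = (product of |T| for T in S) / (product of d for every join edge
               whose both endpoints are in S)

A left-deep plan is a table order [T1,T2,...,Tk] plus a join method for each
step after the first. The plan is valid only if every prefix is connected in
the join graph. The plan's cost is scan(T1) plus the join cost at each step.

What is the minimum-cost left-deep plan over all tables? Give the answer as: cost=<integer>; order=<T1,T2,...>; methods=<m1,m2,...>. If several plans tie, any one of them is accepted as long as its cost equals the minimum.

cost=14500; order=A,B,D,C; methods=nl_idx,hash,hash

Selinger DP (subsets sized 1..n):
  {B}: scan cost=400, card=400
  {D}: scan cost=250, card=250
  {A}: scan cost=250, card=250
  {C}: scan cost=150, card=150
  {BD}: card=2000; try (B,nl_idx)→4500, (D,hash)→4800, (D,nl_idx)→5600, (B,merge)→6500, (D,merge)→6650, (B,hash)→7700 …(+2); best=4500 via (B,nl_idx)
  {AB}: card=800; try (B,nl_idx)→3300, (A,hash)→4800, (B,merge)→6500, (A,merge)→6650, (B,hash)→7700, (B,nl)→100250 …(+1); best=3300 via (B,nl_idx)
  {CD}: card=750; try (D,nl_idx)→2100, (C,hash)→2900, (C,nl_idx)→3000, (D,merge)→3750, (C,merge)→3850, (D,hash)→4300 …(+2); best=2100 via (D,nl_idx)
  {ABD}: card=4000; try (D,hash)→8100, (A,hash)→10500, (D,nl_idx)→13700, (D,merge)→14350, (A,merge)→30750, (D,nl)→203300 …(+1); best=8100 via (D,hash)
  {BCD}: card=6000; try (C,hash)→8900, (B,hash)→10050, (B,merge)→14350, (B,nl_idx)→14850, (C,nl_idx)→26500, (C,merge)→29850 …(+2); best=8900 via (C,hash)
  {ABCD}: card=12000; try (C,hash)→14500, (A,hash)→18900, (C,nl_idx)→52100, (C,merge)→61450, (A,merge)→95150, (C,nl)→608100 …(+1); best=14500 via (C,hash)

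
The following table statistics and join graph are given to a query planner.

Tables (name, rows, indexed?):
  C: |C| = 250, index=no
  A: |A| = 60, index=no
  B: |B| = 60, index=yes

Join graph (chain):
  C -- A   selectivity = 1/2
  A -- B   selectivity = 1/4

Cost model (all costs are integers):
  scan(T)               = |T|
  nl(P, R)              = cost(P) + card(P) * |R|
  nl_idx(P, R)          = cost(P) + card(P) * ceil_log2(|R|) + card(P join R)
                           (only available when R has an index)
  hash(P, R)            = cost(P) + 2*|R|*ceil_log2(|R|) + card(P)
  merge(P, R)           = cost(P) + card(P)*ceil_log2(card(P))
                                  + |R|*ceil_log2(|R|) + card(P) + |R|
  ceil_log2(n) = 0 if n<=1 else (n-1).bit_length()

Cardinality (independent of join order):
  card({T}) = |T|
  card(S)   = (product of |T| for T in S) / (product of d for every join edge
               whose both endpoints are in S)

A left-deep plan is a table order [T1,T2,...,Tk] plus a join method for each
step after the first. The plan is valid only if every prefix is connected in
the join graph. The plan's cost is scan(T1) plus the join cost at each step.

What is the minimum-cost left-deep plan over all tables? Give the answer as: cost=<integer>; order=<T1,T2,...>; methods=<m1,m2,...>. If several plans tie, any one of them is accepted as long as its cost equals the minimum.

cost=5740; order=A,B,C; methods=hash,hash

Selinger DP (subsets sized 1..n):
  {C}: scan cost=250, card=250
  {A}: scan cost=60, card=60
  {B}: scan cost=60, card=60
  {AC}: card=7500; try (A,hash)→1220, (C,merge)→2730, (A,merge)→2920, (C,hash)→4120, (C,nl)→15060, (A,nl)→15250; best=1220 via (A,hash)
  {AB}: card=900; try (B,hash)→840, (A,hash)→840, (B,merge)→900, (A,merge)→900, (B,nl_idx)→1320, (B,nl)→3660 …(+1); best=840 via (B,hash)
  {ABC}: card=112500; try (C,hash)→5740, (B,hash)→9440, (C,merge)→12990, (B,merge)→106640, (B,nl_idx)→158720, (C,nl)→225840 …(+1); best=5740 via (C,hash)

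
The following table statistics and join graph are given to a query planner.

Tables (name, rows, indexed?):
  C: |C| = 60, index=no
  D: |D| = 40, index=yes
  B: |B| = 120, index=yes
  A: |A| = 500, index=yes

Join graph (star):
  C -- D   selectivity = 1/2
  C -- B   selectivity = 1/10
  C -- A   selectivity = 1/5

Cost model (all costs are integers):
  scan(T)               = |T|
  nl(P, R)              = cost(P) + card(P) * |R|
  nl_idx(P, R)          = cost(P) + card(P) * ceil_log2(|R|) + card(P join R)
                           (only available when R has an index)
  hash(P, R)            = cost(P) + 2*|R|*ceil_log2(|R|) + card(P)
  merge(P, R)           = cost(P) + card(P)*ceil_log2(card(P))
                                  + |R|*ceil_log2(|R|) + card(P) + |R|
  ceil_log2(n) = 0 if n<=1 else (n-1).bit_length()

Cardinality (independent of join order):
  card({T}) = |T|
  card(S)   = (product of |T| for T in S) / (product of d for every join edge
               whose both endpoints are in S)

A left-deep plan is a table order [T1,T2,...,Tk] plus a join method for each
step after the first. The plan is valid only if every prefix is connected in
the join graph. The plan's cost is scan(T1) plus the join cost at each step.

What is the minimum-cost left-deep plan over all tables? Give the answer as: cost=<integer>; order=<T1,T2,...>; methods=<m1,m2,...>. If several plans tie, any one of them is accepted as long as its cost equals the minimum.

cost=25560; order=B,C,D,A; methods=hash,hash,hash

Selinger DP (subsets sized 1..n):
  {C}: scan cost=60, card=60
  {D}: scan cost=40, card=40
  {B}: scan cost=120, card=120
  {A}: scan cost=500, card=500
  {CD}: card=1200; try (D,hash)→600, (C,merge)→740, (D,merge)→760, (C,hash)→800, (D,nl_idx)→1620, (C,nl)→2440 …(+1); best=600 via (D,hash)
  {BC}: card=720; try (C,hash)→960, (B,nl_idx)→1200, (B,merge)→1440, (C,merge)→1500, (B,hash)→1800, (B,nl)→7260 …(+1); best=960 via (C,hash)
  {AC}: card=6000; try (C,hash)→1720, (A,merge)→5480, (C,merge)→5920, (A,nl_idx)→6600, (A,hash)→9120, (A,nl)→30060 …(+1); best=1720 via (C,hash)
  {BCD}: card=14400; try (D,hash)→2160, (B,hash)→3480, (D,merge)→9160, (B,merge)→15960, (D,nl_idx)→19680, (B,nl_idx)→23400 …(+2); best=2160 via (D,hash)
  {ACD}: card=120000; try (D,hash)→8200, (A,hash)→10800, (A,merge)→20000, (D,merge)→86000, (A,nl_idx)→131400, (D,nl_idx)→157720 …(+2); best=8200 via (D,hash)
  {ABC}: card=72000; try (B,hash)→9400, (A,hash)→10680, (A,merge)→13880, (A,nl_idx)→79440, (B,merge)→86680, (B,nl_idx)→115720 …(+2); best=9400 via (B,hash)
  {ABCD}: card=1440000; try (A,hash)→25560, (D,hash)→81880, (B,hash)→129880, (A,merge)→223160, (D,merge)→1305680, (A,nl_idx)→1571760 …(+6); best=25560 via (A,hash)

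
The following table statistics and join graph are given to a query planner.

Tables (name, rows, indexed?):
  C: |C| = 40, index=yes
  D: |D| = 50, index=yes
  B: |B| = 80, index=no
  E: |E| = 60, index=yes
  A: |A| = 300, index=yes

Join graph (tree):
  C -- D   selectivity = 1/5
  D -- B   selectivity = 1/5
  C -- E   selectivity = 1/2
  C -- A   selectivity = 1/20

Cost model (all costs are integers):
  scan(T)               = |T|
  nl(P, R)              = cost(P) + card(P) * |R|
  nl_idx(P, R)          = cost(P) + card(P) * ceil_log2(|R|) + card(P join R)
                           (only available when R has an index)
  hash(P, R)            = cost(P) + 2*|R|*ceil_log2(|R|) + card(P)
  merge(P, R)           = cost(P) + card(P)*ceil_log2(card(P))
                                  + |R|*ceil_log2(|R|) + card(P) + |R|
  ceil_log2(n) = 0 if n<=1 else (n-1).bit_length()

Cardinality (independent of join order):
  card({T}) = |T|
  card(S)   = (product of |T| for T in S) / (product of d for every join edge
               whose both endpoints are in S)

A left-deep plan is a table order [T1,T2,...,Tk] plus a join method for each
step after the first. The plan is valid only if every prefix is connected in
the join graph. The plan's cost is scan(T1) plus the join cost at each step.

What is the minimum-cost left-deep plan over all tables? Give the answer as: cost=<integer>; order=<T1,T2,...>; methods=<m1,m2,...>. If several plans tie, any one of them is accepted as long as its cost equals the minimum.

Selinger DP (subsets sized 1..n):
  {C}: scan cost=40, card=40
  {D}: scan cost=50, card=50
  {B}: scan cost=80, card=80
  {E}: scan cost=60, card=60
  {A}: scan cost=300, card=300
  {CD}: card=400; try (C,hash)→580, (D,merge)→670, (D,hash)→680, (D,nl_idx)→680, (C,merge)→680, (C,nl_idx)→750 …(+2); best=580 via (C,hash)
  {CE}: card=1200; try (C,hash)→600, (E,merge)→740, (C,merge)→760, (E,hash)→800, (E,nl_idx)→1480, (C,nl_idx)→1620 …(+2); best=600 via (C,hash)
  {AC}: card=600; try (A,nl_idx)→1000, (C,hash)→1080, (C,nl_idx)→2700, (A,merge)→3320, (C,merge)→3580, (A,hash)→5480 …(+2); best=1000 via (A,nl_idx)
  {BD}: card=800; try (D,hash)→760, (B,merge)→1040, (D,merge)→1070, (B,hash)→1220, (D,nl_idx)→1360, (B,nl)→4050 …(+1); best=760 via (D,hash)
  {BCD}: card=6400; try (C,hash)→2040, (B,hash)→2100, (B,merge)→5220, (C,merge)→9840, (C,nl_idx)→11960, (B,nl)→32580 …(+1); best=2040 via (C,hash)
  {CDE}: card=12000; try (E,hash)→1700, (D,hash)→2400, (E,merge)→5000, (E,nl_idx)→14980, (D,merge)→15350, (D,nl_idx)→19800 …(+2); best=1700 via (E,hash)
  {ACD}: card=6000; try (D,hash)→2200, (A,hash)→6380, (A,merge)→7580, (D,merge)→7950, (A,nl_idx)→10180, (D,nl_idx)→10600 …(+2); best=2200 via (D,hash)
  {ACE}: card=18000; try (E,hash)→2320, (A,hash)→7200, (E,merge)→8020, (A,merge)→18000, (E,nl_idx)→22600, (A,nl_idx)→29400 …(+2); best=2320 via (E,hash)
  {BCDE}: card=192000; try (E,hash)→9160, (B,hash)→14820, (E,merge)→92060, (B,merge)→182340, (E,nl_idx)→232440, (E,nl)→386040 …(+1); best=9160 via (E,hash)
  {ABCD}: card=96000; try (B,hash)→9320, (A,hash)→13840, (B,merge)→86840, (A,merge)→94640, (A,nl_idx)→155640, (B,nl)→482200 …(+1); best=9320 via (B,hash)
  {ACDE}: card=180000; try (E,hash)→8920, (A,hash)→19100, (D,hash)→20920, (E,merge)→86620, (A,merge)→184700, (E,nl_idx)→218200 …(+6); best=8920 via (E,hash)
  {ABCDE}: card=2880000; try (E,hash)→106040, (B,hash)→190040, (A,hash)→206560, (E,merge)→1737740, (B,merge)→3429560, (E,nl_idx)→3465320 …(+5); best=106040 via (E,hash)

cost=106040; order=C,A,D,B,E; methods=nl_idx,hash,hash,hash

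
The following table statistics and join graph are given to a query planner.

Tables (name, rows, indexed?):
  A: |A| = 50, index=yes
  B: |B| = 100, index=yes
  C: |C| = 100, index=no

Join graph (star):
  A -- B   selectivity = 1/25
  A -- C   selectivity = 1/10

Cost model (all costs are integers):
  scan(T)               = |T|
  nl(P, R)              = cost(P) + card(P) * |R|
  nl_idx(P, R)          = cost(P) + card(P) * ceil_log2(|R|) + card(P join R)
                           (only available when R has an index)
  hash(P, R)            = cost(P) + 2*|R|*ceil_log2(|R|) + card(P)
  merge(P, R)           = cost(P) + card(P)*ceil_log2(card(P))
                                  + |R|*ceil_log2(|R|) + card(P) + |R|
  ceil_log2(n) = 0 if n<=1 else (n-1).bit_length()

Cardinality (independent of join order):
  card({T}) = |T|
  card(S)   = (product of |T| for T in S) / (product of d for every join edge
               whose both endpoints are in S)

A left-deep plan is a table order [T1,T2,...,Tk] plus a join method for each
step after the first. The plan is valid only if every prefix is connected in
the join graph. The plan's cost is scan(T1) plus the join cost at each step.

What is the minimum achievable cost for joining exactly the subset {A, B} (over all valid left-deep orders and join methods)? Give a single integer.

600

Selinger DP over subsets of {A,B}:
  {A}: scan cost=50, card=50
  {B}: scan cost=100, card=100
  {AB}: card=200; try (B,nl_idx)→600, (A,hash)→800, (A,nl_idx)→900, (B,merge)→1200, (A,merge)→1250, (B,hash)→1500 …(+2); best=600 via (B,nl_idx)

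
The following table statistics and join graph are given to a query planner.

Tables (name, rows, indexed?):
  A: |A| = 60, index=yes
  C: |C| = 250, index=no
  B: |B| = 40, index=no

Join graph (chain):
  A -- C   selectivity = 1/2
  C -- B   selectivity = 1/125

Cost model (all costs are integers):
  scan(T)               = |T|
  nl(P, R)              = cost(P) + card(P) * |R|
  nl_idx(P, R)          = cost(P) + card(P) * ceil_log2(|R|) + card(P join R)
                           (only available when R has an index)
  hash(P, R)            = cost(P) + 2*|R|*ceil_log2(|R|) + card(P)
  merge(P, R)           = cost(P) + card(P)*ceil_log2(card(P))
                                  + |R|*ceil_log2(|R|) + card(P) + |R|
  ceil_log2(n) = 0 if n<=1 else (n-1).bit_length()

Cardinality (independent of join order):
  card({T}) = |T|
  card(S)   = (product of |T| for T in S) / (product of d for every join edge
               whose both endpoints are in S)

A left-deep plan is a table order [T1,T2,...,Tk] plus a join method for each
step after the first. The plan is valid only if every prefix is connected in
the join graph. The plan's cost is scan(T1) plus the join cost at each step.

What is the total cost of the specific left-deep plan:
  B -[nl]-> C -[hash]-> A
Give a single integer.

step 1: scan B: cost=40, card=40
step 2: join C via nl
    card(P join C) = 40*250/(125) = 80
    cost = 40 + 40*250 = 10040
step 3: join A via hash
    card(P join A) = 80*60/(2) = 2400
    cost = 10040 + 2*60*6 + 80 = 10840

10840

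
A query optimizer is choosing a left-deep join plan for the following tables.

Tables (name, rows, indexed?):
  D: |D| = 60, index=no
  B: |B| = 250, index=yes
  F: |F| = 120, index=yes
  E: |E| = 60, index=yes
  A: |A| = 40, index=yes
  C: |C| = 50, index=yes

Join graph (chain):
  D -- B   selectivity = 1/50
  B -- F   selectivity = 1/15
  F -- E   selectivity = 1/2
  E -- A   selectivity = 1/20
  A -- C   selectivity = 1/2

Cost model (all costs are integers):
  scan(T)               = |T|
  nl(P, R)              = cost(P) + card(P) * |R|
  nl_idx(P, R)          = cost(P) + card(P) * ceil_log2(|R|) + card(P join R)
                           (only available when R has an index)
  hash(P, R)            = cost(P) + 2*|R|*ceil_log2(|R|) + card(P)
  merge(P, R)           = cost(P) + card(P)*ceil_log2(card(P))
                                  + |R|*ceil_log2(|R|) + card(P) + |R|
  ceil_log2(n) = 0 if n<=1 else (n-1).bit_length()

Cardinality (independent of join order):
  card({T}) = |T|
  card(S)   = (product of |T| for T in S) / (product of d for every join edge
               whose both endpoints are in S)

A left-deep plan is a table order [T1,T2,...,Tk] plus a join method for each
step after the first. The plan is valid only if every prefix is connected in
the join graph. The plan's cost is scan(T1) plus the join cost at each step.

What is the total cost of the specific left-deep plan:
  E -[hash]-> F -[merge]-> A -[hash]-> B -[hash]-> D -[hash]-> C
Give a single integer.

325400

step 1: scan E: cost=60, card=60
step 2: join F via hash
    card(P join F) = 60*120/(2) = 3600
    cost = 60 + 2*120*7 + 60 = 1800
step 3: join A via merge
    card(P join A) = 3600*40/(20) = 7200
    cost = 1800 + 3600*12 + 40*6 + 3600 + 40 = 48880
step 4: join B via hash
    card(P join B) = 7200*250/(15) = 120000
    cost = 48880 + 2*250*8 + 7200 = 60080
step 5: join D via hash
    card(P join D) = 120000*60/(50) = 144000
    cost = 60080 + 2*60*6 + 120000 = 180800
step 6: join C via hash
    card(P join C) = 144000*50/(2) = 3600000
    cost = 180800 + 2*50*6 + 144000 = 325400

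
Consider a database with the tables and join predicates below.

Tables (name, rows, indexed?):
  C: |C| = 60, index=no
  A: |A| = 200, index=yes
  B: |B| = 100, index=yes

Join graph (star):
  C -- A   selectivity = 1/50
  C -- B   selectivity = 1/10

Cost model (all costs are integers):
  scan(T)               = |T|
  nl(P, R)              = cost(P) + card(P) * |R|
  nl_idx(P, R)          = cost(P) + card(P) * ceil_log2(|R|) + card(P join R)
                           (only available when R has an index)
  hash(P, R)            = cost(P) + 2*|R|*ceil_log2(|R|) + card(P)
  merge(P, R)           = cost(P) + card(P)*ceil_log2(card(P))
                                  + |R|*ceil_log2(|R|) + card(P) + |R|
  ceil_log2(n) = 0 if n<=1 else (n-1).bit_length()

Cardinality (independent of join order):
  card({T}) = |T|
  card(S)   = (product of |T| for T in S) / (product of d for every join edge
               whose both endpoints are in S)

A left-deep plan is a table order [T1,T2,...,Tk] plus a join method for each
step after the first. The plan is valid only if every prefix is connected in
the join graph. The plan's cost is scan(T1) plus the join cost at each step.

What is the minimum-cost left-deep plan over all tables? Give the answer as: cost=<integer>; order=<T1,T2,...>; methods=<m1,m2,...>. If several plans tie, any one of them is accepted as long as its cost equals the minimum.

cost=2420; order=C,A,B; methods=nl_idx,hash

Selinger DP (subsets sized 1..n):
  {C}: scan cost=60, card=60
  {A}: scan cost=200, card=200
  {B}: scan cost=100, card=100
  {AC}: card=240; try (A,nl_idx)→780, (C,hash)→1120, (A,merge)→2280, (C,merge)→2420, (A,hash)→3320, (A,nl)→12060 …(+1); best=780 via (A,nl_idx)
  {BC}: card=600; try (C,hash)→920, (B,nl_idx)→1080, (B,merge)→1280, (C,merge)→1320, (B,hash)→1520, (B,nl)→6060 …(+1); best=920 via (C,hash)
  {ABC}: card=2400; try (B,hash)→2420, (B,merge)→3740, (A,hash)→4720, (B,nl_idx)→4860, (A,nl_idx)→8120, (A,merge)→9320 …(+2); best=2420 via (B,hash)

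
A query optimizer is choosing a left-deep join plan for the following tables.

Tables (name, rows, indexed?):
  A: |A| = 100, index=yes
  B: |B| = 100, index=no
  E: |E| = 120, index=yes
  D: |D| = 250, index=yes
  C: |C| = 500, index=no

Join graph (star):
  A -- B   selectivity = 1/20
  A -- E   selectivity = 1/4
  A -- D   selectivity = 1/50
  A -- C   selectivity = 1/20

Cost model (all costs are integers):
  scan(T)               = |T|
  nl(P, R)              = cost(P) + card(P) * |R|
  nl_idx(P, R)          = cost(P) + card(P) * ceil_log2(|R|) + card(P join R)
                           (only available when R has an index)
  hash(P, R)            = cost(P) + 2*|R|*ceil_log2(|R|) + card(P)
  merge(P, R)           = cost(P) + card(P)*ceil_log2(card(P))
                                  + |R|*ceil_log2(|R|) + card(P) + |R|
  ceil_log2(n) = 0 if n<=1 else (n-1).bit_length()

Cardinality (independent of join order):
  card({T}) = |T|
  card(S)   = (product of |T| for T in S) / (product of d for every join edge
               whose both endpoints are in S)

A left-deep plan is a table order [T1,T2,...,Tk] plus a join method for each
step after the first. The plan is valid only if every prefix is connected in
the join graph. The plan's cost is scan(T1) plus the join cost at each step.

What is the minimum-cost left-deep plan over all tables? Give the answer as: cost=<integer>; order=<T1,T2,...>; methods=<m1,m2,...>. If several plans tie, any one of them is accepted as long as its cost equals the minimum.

cost=78980; order=A,D,B,C,E; methods=nl_idx,hash,hash,hash

Selinger DP (subsets sized 1..n):
  {A}: scan cost=100, card=100
  {B}: scan cost=100, card=100
  {E}: scan cost=120, card=120
  {D}: scan cost=250, card=250
  {C}: scan cost=500, card=500
  {AB}: card=500; try (A,nl_idx)→1300, (B,hash)→1600, (A,hash)→1600, (B,merge)→1700, (A,merge)→1700, (B,nl)→10100 …(+1); best=1300 via (A,nl_idx)
  {AE}: card=3000; try (A,hash)→1640, (E,merge)→1860, (E,hash)→1880, (A,merge)→1880, (E,nl_idx)→3800, (A,nl_idx)→3960 …(+2); best=1640 via (A,hash)
  {AD}: card=500; try (D,nl_idx)→1400, (A,hash)→1900, (A,nl_idx)→2500, (D,merge)→3150, (A,merge)→3300, (D,hash)→4200 …(+2); best=1400 via (D,nl_idx)
  {AC}: card=2500; try (A,hash)→2400, (C,merge)→5900, (A,merge)→6300, (A,nl_idx)→6500, (C,hash)→9200, (C,nl)→50100 …(+1); best=2400 via (A,hash)
  {ABE}: card=15000; try (E,hash)→3480, (B,hash)→6040, (E,merge)→7260, (E,nl_idx)→19800, (B,merge)→41440, (E,nl)→61300 …(+1); best=3480 via (E,hash)
  {ABD}: card=2500; try (B,hash)→3300, (D,hash)→5800, (B,merge)→7200, (D,nl_idx)→7800, (D,merge)→8550, (B,nl)→51400 …(+1); best=3300 via (B,hash)
  {ABC}: card=12500; try (B,hash)→6300, (C,hash)→10800, (C,merge)→11300, (B,merge)→35700, (C,nl)→251300, (B,nl)→252400; best=6300 via (B,hash)
  {ADE}: card=15000; try (E,hash)→3580, (E,merge)→7360, (D,hash)→8640, (E,nl_idx)→19900, (D,nl_idx)→40640, (D,merge)→42890 …(+2); best=3580 via (E,hash)
  {ACE}: card=75000; try (E,hash)→6580, (C,hash)→13640, (E,merge)→35860, (C,merge)→45640, (E,nl_idx)→94900, (E,nl)→302400 …(+1); best=6580 via (E,hash)
  {ACD}: card=12500; try (D,hash)→8900, (C,hash)→10900, (C,merge)→11400, (D,nl_idx)→34900, (D,merge)→37150, (C,nl)→251400 …(+1); best=8900 via (D,hash)
  {ABDE}: card=75000; try (E,hash)→7480, (B,hash)→19980, (D,hash)→22480, (E,merge)→36760, (E,nl_idx)→95800, (D,nl_idx)→198480 …(+5); best=7480 via (E,hash)
  {ABCE}: card=375000; try (E,hash)→20480, (C,hash)→27480, (B,hash)→82980, (E,merge)→194760, (C,merge)→233480, (E,nl_idx)→468800 …(+4); best=20480 via (E,hash)
  {ABCD}: card=62500; try (C,hash)→14800, (D,hash)→22800, (B,hash)→22800, (C,merge)→40800, (D,nl_idx)→168800, (D,merge)→196050 …(+4); best=14800 via (C,hash)
  {ACDE}: card=375000; try (E,hash)→23080, (C,hash)→27580, (D,hash)→85580, (E,merge)→197360, (C,merge)→233580, (E,nl_idx)→471400 …(+5); best=23080 via (E,hash)
  {ABCDE}: card=1875000; try (E,hash)→78980, (C,hash)→91480, (D,hash)→399480, (B,hash)→399480, (E,merge)→1078260, (C,merge)→1362480 …(+8); best=78980 via (E,hash)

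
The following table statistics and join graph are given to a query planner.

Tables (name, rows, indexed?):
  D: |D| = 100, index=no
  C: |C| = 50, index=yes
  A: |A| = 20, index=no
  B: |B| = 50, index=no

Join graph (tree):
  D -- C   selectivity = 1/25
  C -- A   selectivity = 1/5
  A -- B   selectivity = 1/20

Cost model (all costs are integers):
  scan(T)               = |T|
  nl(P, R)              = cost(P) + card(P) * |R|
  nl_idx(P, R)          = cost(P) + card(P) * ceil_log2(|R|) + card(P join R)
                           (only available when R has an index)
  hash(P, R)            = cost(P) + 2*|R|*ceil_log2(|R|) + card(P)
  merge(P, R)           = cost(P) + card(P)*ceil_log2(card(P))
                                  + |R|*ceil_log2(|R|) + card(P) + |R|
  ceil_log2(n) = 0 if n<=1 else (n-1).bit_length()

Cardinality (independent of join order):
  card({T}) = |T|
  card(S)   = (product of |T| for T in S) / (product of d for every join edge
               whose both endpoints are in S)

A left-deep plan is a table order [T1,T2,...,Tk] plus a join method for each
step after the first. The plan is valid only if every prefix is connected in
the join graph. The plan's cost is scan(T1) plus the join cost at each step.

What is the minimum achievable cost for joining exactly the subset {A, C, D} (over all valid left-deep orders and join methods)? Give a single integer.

1200

Selinger DP over subsets of {A,C,D}:
  {D}: scan cost=100, card=100
  {C}: scan cost=50, card=50
  {A}: scan cost=20, card=20
  {CD}: card=200; try (C,hash)→800, (C,nl_idx)→900, (D,merge)→1200, (C,merge)→1250, (D,hash)→1500, (D,nl)→5050 …(+1); best=800 via (C,hash)
  {AC}: card=200; try (A,hash)→300, (C,nl_idx)→340, (C,merge)→490, (A,merge)→520, (C,hash)→640, (C,nl)→1020 …(+1); best=300 via (A,hash)
  {ACD}: card=800; try (A,hash)→1200, (D,hash)→1900, (A,merge)→2720, (D,merge)→2900, (A,nl)→4800, (D,nl)→20300; best=1200 via (A,hash)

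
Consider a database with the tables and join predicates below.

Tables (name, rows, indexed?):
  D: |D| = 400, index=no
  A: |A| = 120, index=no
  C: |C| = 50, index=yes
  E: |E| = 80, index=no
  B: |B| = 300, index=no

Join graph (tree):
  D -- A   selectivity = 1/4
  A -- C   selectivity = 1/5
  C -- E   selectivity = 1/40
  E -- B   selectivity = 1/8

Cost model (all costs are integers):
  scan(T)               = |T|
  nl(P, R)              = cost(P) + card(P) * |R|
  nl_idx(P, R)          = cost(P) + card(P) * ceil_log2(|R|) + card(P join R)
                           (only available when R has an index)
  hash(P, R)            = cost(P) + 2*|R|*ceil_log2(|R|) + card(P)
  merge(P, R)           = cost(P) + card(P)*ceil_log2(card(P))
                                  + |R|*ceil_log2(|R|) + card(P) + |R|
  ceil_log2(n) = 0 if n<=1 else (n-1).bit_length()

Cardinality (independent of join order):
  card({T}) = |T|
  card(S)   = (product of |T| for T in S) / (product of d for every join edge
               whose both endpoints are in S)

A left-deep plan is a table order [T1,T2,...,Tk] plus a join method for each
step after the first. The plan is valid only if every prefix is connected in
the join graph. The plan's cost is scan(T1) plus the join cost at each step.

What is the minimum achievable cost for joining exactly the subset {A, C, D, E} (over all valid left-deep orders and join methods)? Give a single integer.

12020

Selinger DP over subsets of {A,C,D,E}:
  {D}: scan cost=400, card=400
  {A}: scan cost=120, card=120
  {C}: scan cost=50, card=50
  {E}: scan cost=80, card=80
  {AD}: card=12000; try (A,hash)→2480, (D,merge)→5080, (A,merge)→5360, (D,hash)→7440, (D,nl)→48120, (A,nl)→48400; best=2480 via (A,hash)
  {AC}: card=1200; try (C,hash)→840, (A,merge)→1360, (C,merge)→1430, (A,hash)→1780, (C,nl_idx)→2040, (A,nl)→6050 …(+1); best=840 via (C,hash)
  {CE}: card=100; try (C,nl_idx)→660, (C,hash)→760, (E,merge)→1040, (C,merge)→1070, (E,hash)→1220, (E,nl)→4050 …(+1); best=660 via (C,nl_idx)
  {ACD}: card=120000; try (D,hash)→9240, (C,hash)→15080, (D,merge)→19240, (C,merge)→182830, (C,nl_idx)→194480, (D,nl)→480840 …(+1); best=9240 via (D,hash)
  {ACE}: card=2400; try (A,merge)→2420, (A,hash)→2440, (E,hash)→3160, (A,nl)→12660, (E,merge)→15880, (E,nl)→96840; best=2420 via (A,merge)
  {ACDE}: card=240000; try (D,hash)→12020, (D,merge)→37620, (E,hash)→130360, (D,nl)→962420, (E,merge)→2169880, (E,nl)→9609240; best=12020 via (D,hash)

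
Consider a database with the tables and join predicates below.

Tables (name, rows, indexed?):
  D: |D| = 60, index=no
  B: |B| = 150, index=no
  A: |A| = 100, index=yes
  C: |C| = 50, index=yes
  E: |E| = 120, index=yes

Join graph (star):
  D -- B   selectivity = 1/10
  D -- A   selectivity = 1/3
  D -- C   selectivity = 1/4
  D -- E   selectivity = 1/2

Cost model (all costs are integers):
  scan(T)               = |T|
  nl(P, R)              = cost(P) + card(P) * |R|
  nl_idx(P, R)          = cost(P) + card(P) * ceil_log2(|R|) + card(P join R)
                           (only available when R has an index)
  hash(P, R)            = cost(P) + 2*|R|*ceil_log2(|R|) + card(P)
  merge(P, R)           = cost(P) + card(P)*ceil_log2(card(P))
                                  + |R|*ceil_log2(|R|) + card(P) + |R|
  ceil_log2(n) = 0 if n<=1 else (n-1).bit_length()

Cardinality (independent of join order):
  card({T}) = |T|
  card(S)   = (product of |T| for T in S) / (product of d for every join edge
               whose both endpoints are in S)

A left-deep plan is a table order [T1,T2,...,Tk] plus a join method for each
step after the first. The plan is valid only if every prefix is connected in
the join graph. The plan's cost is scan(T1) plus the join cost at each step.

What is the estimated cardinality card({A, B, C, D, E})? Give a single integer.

22500000

Tables in S: A(100), B(150), C(50), D(60), E(120)
Edges inside S: D-B(d=10), D-A(d=3), D-C(d=4), D-E(d=2)
numerator = 100 * 150 * 50 * 60 * 120 = 5400000000
denominator = 10 * 3 * 4 * 2 = 240
card(S) = 5400000000 / 240 = 22500000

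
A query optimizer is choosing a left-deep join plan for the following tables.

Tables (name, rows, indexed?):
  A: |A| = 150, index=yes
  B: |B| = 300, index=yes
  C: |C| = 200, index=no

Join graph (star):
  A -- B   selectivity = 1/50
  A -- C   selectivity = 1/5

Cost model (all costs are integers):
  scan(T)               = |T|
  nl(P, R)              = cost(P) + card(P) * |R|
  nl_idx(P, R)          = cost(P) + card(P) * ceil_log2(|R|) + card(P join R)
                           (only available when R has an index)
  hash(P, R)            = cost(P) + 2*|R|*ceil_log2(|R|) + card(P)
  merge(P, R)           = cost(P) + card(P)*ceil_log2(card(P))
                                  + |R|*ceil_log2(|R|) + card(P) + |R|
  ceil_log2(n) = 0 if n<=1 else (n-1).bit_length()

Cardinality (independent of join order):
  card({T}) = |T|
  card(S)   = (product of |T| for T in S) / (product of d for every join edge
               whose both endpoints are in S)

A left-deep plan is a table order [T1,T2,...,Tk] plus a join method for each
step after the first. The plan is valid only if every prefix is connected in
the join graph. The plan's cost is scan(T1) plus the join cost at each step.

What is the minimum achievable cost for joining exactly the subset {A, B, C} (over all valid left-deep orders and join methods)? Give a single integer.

Selinger DP over subsets of {A,B,C}:
  {A}: scan cost=150, card=150
  {B}: scan cost=300, card=300
  {C}: scan cost=200, card=200
  {AB}: card=900; try (B,nl_idx)→2400, (A,hash)→3000, (A,nl_idx)→3600, (B,merge)→4500, (A,merge)→4650, (B,hash)→5700 …(+2); best=2400 via (B,nl_idx)
  {AC}: card=6000; try (A,hash)→2800, (C,merge)→3300, (A,merge)→3350, (C,hash)→3500, (A,nl_idx)→7800, (C,nl)→30150 …(+1); best=2800 via (A,hash)
  {ABC}: card=36000; try (C,hash)→6500, (C,merge)→14100, (B,hash)→14200, (B,merge)→89800, (B,nl_idx)→92800, (C,nl)→182400 …(+1); best=6500 via (C,hash)

6500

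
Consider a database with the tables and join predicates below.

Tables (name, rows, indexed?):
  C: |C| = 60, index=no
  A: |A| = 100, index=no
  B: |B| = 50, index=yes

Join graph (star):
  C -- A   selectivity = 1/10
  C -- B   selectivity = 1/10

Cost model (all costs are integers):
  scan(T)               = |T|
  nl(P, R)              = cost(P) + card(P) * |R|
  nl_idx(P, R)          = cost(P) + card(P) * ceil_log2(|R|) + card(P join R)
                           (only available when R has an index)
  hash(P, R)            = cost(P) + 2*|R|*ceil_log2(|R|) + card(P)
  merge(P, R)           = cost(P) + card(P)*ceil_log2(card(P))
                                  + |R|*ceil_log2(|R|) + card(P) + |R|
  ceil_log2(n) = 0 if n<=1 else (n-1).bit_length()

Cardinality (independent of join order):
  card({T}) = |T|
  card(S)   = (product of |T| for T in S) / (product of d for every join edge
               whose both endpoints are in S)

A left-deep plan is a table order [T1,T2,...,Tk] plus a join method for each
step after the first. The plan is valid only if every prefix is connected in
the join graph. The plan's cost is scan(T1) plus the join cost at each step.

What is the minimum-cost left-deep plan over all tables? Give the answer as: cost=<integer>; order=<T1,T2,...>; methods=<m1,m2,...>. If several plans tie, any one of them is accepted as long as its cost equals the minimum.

Selinger DP (subsets sized 1..n):
  {C}: scan cost=60, card=60
  {A}: scan cost=100, card=100
  {B}: scan cost=50, card=50
  {AC}: card=600; try (C,hash)→920, (A,merge)→1280, (C,merge)→1320, (A,hash)→1520, (A,nl)→6060, (C,nl)→6100; best=920 via (C,hash)
  {BC}: card=300; try (B,hash)→720, (B,nl_idx)→720, (C,hash)→820, (C,merge)→820, (B,merge)→830, (C,nl)→3050 …(+1); best=720 via (B,hash)
  {ABC}: card=3000; try (B,hash)→2120, (A,hash)→2420, (A,merge)→4520, (B,nl_idx)→7520, (B,merge)→7870, (A,nl)→30720 …(+1); best=2120 via (B,hash)

cost=2120; order=A,C,B; methods=hash,hash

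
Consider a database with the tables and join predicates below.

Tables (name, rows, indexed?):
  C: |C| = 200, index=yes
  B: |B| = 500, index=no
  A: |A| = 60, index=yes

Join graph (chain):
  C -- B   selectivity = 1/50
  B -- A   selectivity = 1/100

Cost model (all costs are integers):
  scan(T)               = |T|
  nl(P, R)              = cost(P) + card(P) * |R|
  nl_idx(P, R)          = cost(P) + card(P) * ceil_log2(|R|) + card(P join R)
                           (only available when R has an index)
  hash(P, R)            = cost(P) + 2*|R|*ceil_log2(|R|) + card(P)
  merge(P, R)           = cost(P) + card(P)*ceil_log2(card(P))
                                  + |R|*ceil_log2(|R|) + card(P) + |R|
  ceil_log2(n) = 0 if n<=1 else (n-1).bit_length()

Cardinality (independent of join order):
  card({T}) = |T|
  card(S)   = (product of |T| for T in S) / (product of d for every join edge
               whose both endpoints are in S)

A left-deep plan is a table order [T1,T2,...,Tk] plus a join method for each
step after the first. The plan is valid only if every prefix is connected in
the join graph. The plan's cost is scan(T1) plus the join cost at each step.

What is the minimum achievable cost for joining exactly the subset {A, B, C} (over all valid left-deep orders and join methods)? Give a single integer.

Selinger DP over subsets of {A,B,C}:
  {C}: scan cost=200, card=200
  {B}: scan cost=500, card=500
  {A}: scan cost=60, card=60
  {BC}: card=2000; try (C,hash)→4200, (C,nl_idx)→6500, (B,merge)→7000, (C,merge)→7300, (B,hash)→9400, (B,nl)→100200 …(+1); best=4200 via (C,hash)
  {AB}: card=300; try (A,hash)→1720, (A,nl_idx)→3800, (B,merge)→5480, (A,merge)→5920, (B,hash)→9120, (B,nl)→30060 …(+1); best=1720 via (A,hash)
  {ABC}: card=1200; try (C,hash)→5220, (C,nl_idx)→5320, (C,merge)→6520, (A,hash)→6920, (A,nl_idx)→17400, (A,merge)→28620 …(+2); best=5220 via (C,hash)

5220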